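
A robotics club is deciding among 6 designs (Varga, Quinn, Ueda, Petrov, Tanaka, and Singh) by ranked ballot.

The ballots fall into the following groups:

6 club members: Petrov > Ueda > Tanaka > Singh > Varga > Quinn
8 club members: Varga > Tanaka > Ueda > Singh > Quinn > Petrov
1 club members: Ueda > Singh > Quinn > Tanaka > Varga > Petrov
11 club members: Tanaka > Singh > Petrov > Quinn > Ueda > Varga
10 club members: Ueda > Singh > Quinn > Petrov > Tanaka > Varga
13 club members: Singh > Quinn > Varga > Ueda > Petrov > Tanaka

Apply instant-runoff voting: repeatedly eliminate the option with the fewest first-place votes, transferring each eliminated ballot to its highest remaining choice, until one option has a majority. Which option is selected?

Ueda

Round 1: Singh 13, Ueda 11, Tanaka 11, Varga 8, Petrov 6, Quinn 0. Quinn has the fewest and is eliminated.
Round 2: Singh 13, Ueda 11, Tanaka 11, Varga 8, Petrov 6. Petrov has the fewest and is eliminated.
Round 3: Ueda 17, Singh 13, Tanaka 11, Varga 8. Varga has the fewest and is eliminated.
Round 4: Tanaka 19, Ueda 17, Singh 13. Singh has the fewest and is eliminated.
Round 5: Ueda 30, Tanaka 19. Ueda has a majority.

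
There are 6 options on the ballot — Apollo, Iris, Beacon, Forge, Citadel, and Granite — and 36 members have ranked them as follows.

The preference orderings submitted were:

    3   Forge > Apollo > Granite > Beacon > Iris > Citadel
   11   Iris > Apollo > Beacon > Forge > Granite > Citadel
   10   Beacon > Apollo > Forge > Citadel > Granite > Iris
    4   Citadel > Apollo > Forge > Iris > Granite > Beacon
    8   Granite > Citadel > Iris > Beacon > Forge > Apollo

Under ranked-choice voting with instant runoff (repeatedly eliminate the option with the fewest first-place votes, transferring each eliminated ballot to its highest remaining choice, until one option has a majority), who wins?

Granite

Round 1: Iris 11, Beacon 10, Granite 8, Citadel 4, Forge 3, Apollo 0. Apollo has the fewest and is eliminated.
Round 2: Iris 11, Beacon 10, Granite 8, Citadel 4, Forge 3. Forge has the fewest and is eliminated.
Round 3: Iris 11, Granite 11, Beacon 10, Citadel 4. Citadel has the fewest and is eliminated.
Round 4: Iris 15, Granite 11, Beacon 10. Beacon has the fewest and is eliminated.
Round 5: Granite 21, Iris 15. Granite has a majority.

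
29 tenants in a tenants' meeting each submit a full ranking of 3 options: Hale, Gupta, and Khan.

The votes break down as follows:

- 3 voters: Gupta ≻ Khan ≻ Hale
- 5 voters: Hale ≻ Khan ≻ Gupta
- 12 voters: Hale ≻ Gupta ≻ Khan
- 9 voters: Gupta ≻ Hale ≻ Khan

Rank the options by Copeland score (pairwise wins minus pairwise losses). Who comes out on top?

Pairwise results:
  Hale vs Gupta: Hale wins 17–12.
  Hale vs Khan: Hale wins 26–3.
  Gupta vs Khan: Gupta wins 24–5.
Copeland scores (wins − losses):
  Hale: 2 − 0 = 2
  Gupta: 1 − 1 = 0
  Khan: 0 − 2 = -2
Hale has the best Copeland score.

Hale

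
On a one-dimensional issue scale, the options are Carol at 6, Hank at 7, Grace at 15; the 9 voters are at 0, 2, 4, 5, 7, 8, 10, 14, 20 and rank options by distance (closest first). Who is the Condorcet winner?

Hank

With single-peaked preferences on a line, the Condorcet winner is the candidate closest to the median voter.
The median voter (position 7) is closest to Hank at 7.
Check: Hank vs Carol — voters closer to Hank: 5 of 9.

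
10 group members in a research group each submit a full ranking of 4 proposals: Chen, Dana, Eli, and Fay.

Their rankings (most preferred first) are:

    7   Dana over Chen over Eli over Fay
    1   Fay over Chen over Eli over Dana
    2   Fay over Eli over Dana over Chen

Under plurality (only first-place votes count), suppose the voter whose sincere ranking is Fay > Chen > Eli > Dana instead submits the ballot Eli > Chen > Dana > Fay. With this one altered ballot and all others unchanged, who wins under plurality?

First-place totals with the altered ballot: Chen 0, Dana 7, Eli 1, Fay 2.
The winner is unchanged: still Dana.

Dana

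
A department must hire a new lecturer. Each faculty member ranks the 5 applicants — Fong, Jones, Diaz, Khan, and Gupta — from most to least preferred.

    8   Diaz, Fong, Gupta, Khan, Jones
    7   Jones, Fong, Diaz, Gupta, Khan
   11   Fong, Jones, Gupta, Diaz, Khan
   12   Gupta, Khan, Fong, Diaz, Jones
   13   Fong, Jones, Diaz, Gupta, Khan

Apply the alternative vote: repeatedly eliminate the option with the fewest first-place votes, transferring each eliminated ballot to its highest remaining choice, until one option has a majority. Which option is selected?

Fong

Round 1: Fong 24, Gupta 12, Diaz 8, Jones 7, Khan 0. Khan has the fewest and is eliminated.
Round 2: Fong 24, Gupta 12, Diaz 8, Jones 7. Jones has the fewest and is eliminated.
Round 3: Fong 31, Gupta 12, Diaz 8. Fong has a majority.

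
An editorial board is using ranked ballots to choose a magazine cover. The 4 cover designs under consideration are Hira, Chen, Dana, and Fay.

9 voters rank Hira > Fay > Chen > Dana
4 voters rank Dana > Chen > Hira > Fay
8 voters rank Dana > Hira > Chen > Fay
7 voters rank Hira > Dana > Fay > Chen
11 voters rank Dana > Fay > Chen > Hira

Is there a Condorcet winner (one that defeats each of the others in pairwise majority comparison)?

Yes

Head-to-head results (39 voters total):
Hira vs Chen: Hira wins 24–15.
Hira vs Dana: Dana wins 23–16.
Hira vs Fay: Hira wins 28–11.
Chen vs Dana: Dana wins 30–9.
Chen vs Fay: Fay wins 27–12.
Dana vs Fay: Dana wins 30–9.
Dana beats each rival — Hira (23–16), Chen (30–9), Fay (30–9) — so Dana is the Condorcet winner.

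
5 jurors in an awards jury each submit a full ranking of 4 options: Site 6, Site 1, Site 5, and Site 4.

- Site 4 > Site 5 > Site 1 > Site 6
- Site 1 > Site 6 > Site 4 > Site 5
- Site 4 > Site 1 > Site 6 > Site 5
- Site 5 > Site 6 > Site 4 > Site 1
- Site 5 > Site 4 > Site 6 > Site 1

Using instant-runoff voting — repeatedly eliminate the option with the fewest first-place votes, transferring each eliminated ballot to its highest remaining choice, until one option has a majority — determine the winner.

Round 1: Site 5 2, Site 4 2, Site 1 1, Site 6 0. Site 6 has the fewest and is eliminated.
Round 2: Site 5 2, Site 4 2, Site 1 1. Site 1 has the fewest and is eliminated.
Round 3: Site 4 3, Site 5 2. Site 4 has a majority.

Site 4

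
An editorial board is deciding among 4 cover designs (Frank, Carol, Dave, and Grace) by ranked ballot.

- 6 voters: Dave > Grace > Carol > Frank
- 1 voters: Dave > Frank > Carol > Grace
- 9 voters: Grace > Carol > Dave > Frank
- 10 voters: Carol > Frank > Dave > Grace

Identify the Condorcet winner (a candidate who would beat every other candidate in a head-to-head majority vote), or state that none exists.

Head-to-head results (26 voters total):
Frank vs Carol: Carol wins 25–1.
Frank vs Dave: Dave wins 16–10.
Frank vs Grace: Grace wins 15–11.
Carol vs Dave: Carol wins 19–7.
Carol vs Grace: Grace wins 15–11.
Dave vs Grace: Dave wins 17–9.
No candidate beats all others: Carol beats Dave beats Grace beats Carol, a majority cycle.

There is no Condorcet winner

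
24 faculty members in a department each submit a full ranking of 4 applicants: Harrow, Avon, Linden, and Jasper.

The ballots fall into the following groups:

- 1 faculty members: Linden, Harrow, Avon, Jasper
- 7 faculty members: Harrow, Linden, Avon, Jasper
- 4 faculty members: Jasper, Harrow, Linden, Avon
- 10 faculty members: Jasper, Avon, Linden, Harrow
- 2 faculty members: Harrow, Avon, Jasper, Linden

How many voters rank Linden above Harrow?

11

Ballots ranking Linden above Harrow: 1+10 = 11.
Ballots ranking Harrow above Linden: 7+4+2 = 13.
So 11 of 24 voters prefer Linden to Harrow.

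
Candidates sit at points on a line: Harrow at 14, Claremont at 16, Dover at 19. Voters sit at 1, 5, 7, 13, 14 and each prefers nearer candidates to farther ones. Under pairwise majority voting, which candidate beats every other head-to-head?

With single-peaked preferences on a line, the Condorcet winner is the candidate closest to the median voter.
The median voter (position 7) is closest to Harrow at 14.
Check: Harrow vs Claremont — voters closer to Harrow: 5 of 5.

Harrow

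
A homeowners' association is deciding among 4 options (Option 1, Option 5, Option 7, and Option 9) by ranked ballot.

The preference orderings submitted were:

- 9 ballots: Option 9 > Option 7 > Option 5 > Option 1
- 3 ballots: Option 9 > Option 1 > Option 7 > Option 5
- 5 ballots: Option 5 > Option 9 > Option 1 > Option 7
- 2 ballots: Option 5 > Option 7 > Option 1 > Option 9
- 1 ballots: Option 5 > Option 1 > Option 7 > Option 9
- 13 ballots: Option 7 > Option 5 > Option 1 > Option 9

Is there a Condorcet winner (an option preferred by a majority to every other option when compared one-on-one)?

Head-to-head results (33 voters total):
Option 1 vs Option 5: Option 5 wins 30–3.
Option 1 vs Option 7: Option 7 wins 24–9.
Option 1 vs Option 9: Option 9 wins 17–16.
Option 5 vs Option 7: Option 7 wins 25–8.
Option 5 vs Option 9: Option 5 wins 21–12.
Option 7 vs Option 9: Option 9 wins 17–16.
No candidate beats all others: Option 5 beats Option 9 beats Option 7 beats Option 5, a majority cycle.

No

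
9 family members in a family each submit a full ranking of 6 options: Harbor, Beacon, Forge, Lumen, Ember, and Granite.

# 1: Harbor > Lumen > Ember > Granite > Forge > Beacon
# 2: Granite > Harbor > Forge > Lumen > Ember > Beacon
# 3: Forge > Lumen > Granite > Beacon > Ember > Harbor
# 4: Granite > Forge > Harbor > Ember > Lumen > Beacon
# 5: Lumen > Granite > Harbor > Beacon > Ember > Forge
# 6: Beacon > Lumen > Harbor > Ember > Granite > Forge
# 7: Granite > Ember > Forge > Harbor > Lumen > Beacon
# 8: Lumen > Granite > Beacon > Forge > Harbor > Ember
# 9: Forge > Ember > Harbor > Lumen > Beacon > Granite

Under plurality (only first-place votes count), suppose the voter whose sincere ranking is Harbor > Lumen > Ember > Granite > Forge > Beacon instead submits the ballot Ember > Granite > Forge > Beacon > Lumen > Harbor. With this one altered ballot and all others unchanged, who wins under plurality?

Granite

First-place totals with the altered ballot: Harbor 0, Beacon 1, Forge 2, Lumen 2, Ember 1, Granite 3.
The winner is unchanged: still Granite.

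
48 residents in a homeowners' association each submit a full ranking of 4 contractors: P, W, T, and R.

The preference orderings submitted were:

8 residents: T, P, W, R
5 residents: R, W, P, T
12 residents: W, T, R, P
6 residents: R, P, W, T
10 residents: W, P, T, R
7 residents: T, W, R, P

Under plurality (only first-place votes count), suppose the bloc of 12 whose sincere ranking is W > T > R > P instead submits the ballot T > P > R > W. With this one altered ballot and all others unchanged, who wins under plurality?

First-place totals with the altered ballot: P 0, W 10, T 27, R 11.
The switch changes the winner from W to T.

T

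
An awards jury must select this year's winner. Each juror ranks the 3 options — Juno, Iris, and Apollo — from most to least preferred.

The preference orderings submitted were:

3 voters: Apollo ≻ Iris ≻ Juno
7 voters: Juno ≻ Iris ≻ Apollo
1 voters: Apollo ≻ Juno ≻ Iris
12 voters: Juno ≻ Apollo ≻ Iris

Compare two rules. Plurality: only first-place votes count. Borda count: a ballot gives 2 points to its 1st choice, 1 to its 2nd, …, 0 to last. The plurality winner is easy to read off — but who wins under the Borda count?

Juno

Plurality first-place counts: Juno 19, Iris 0, Apollo 4 → Juno.
Borda totals: Juno 39, Iris 10, Apollo 20 → Juno.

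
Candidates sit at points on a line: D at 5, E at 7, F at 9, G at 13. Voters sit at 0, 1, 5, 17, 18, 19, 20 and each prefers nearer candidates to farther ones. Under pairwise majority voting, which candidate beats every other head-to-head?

With single-peaked preferences on a line, the Condorcet winner is the candidate closest to the median voter.
The median voter (position 17) is closest to G at 13.
Check: G vs F — voters closer to G: 4 of 7.

G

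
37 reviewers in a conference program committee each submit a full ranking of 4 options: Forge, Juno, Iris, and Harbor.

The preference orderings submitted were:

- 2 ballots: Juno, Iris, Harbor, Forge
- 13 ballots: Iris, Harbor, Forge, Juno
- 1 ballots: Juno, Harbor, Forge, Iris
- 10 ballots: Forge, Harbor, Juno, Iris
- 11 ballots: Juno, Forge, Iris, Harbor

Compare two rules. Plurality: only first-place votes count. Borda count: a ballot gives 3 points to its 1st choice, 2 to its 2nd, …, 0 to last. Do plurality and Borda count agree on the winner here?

No

Plurality first-place counts: Forge 10, Juno 14, Iris 13, Harbor 0 → Juno.
Borda totals: Forge 66, Juno 52, Iris 54, Harbor 50 → Forge.
The two rules disagree: plurality picks Juno, Borda picks Forge.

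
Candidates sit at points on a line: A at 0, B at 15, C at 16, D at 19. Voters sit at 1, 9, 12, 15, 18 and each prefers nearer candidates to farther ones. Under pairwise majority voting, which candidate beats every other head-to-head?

With single-peaked preferences on a line, the Condorcet winner is the candidate closest to the median voter.
The median voter (position 12) is closest to B at 15.
Check: B vs D — voters closer to B: 4 of 5.

B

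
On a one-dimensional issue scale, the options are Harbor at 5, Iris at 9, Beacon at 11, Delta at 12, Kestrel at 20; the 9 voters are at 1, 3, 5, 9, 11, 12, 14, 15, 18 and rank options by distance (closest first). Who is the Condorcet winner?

With single-peaked preferences on a line, the Condorcet winner is the candidate closest to the median voter.
The median voter (position 11) is closest to Beacon at 11.
Check: Beacon vs Kestrel — voters closer to Beacon: 8 of 9.

Beacon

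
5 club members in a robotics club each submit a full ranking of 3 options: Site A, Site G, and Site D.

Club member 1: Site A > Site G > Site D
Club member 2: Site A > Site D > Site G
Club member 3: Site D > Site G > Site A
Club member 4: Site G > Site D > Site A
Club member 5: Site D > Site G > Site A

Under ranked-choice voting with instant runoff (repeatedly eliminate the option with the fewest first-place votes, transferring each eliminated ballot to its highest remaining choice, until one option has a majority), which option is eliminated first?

Round 1: Site A 2, Site D 2, Site G 1. Site G has the fewest and is eliminated.
Round 2: Site D 3, Site A 2. Site D has a majority.

Site G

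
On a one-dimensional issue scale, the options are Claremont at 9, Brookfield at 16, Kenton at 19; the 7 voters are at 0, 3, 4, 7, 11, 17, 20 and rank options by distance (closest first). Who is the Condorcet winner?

Claremont

With single-peaked preferences on a line, the Condorcet winner is the candidate closest to the median voter.
The median voter (position 7) is closest to Claremont at 9.
Check: Claremont vs Kenton — voters closer to Claremont: 5 of 7.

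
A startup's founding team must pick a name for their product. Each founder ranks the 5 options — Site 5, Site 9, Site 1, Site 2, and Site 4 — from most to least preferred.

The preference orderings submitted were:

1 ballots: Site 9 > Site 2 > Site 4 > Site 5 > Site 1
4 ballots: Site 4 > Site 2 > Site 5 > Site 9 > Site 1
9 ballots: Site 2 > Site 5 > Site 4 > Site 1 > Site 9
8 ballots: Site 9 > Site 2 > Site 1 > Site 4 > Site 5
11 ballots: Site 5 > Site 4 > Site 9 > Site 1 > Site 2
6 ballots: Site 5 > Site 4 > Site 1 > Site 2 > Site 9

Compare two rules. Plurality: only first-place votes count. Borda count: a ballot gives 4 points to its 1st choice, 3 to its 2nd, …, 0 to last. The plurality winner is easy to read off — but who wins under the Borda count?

Site 5

Plurality first-place counts: Site 5 17, Site 9 9, Site 1 0, Site 2 9, Site 4 4 → Site 5.
Borda totals: Site 5 104, Site 9 62, Site 1 48, Site 2 81, Site 4 95 → Site 5.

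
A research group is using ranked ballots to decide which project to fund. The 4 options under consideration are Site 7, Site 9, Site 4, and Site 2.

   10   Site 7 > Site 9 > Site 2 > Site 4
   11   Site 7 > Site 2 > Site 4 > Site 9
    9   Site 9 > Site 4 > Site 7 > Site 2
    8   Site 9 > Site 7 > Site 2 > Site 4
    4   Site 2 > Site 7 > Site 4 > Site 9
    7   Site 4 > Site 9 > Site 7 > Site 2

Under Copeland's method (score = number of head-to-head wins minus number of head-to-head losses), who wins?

Pairwise results:
  Site 7 vs Site 9: Site 7 wins 25–24.
  Site 7 vs Site 4: Site 7 wins 33–16.
  Site 7 vs Site 2: Site 7 wins 45–4.
  Site 9 vs Site 4: Site 9 wins 27–22.
  Site 9 vs Site 2: Site 9 wins 34–15.
  Site 4 vs Site 2: Site 2 wins 33–16.
Copeland scores (wins − losses):
  Site 7: 3 − 0 = 3
  Site 9: 2 − 1 = 1
  Site 4: 0 − 3 = -3
  Site 2: 1 − 2 = -1
Site 7 has the best Copeland score.

Site 7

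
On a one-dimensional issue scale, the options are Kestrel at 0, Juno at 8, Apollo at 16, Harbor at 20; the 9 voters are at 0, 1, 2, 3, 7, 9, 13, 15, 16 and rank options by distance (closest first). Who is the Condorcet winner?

With single-peaked preferences on a line, the Condorcet winner is the candidate closest to the median voter.
The median voter (position 7) is closest to Juno at 8.
Check: Juno vs Apollo — voters closer to Juno: 6 of 9.

Juno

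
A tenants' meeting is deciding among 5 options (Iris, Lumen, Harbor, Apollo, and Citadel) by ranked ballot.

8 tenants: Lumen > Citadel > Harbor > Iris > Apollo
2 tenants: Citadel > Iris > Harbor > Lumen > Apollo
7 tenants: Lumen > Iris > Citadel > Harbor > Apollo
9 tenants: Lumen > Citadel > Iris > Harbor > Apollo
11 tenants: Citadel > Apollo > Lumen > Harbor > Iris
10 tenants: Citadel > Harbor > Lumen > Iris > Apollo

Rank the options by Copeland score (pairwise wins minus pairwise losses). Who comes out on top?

Lumen

Pairwise results:
  Iris vs Lumen: Lumen wins 45–2.
  Iris vs Harbor: Harbor wins 29–18.
  Iris vs Apollo: Iris wins 36–11.
  Iris vs Citadel: Citadel wins 40–7.
  Lumen vs Harbor: Lumen wins 35–12.
  Lumen vs Apollo: Lumen wins 36–11.
  Lumen vs Citadel: Lumen wins 24–23.
  Harbor vs Apollo: Harbor wins 36–11.
  Harbor vs Citadel: Citadel wins 47–0.
  Apollo vs Citadel: Citadel wins 47–0.
Copeland scores (wins − losses):
  Iris: 1 − 3 = -2
  Lumen: 4 − 0 = 4
  Harbor: 2 − 2 = 0
  Apollo: 0 − 4 = -4
  Citadel: 3 − 1 = 2
Lumen has the best Copeland score.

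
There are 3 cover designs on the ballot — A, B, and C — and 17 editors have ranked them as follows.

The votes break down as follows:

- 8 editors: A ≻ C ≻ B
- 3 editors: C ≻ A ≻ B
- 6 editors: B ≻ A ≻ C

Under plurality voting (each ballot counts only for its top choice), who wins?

A

First-place vote totals:
  A: 8
  B: 6
  C: 3
A has the most first-place votes.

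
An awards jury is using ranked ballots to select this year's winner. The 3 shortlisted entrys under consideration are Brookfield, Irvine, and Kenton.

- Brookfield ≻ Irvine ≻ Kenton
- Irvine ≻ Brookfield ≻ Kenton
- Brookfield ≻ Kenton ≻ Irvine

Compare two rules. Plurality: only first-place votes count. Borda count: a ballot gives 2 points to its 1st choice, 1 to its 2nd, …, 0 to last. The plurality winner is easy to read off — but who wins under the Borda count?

Plurality first-place counts: Brookfield 2, Irvine 1, Kenton 0 → Brookfield.
Borda totals: Brookfield 5, Irvine 3, Kenton 1 → Brookfield.

Brookfield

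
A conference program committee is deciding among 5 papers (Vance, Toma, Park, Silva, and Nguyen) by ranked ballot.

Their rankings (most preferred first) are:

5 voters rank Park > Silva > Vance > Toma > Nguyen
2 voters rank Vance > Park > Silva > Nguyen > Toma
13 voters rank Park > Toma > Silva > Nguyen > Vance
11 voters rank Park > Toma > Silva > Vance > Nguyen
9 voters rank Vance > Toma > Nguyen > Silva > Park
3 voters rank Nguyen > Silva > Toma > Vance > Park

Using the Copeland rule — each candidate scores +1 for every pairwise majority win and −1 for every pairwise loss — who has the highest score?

Park

Pairwise results:
  Vance vs Toma: Toma wins 27–16.
  Vance vs Park: Park wins 29–14.
  Vance vs Silva: Silva wins 32–11.
  Vance vs Nguyen: Vance wins 27–16.
  Toma vs Park: Park wins 31–12.
  Toma vs Silva: Toma wins 33–10.
  Toma vs Nguyen: Toma wins 38–5.
  Park vs Silva: Park wins 31–12.
  Park vs Nguyen: Park wins 31–12.
  Silva vs Nguyen: Silva wins 31–12.
Copeland scores (wins − losses):
  Vance: 1 − 3 = -2
  Toma: 3 − 1 = 2
  Park: 4 − 0 = 4
  Silva: 2 − 2 = 0
  Nguyen: 0 − 4 = -4
Park has the best Copeland score.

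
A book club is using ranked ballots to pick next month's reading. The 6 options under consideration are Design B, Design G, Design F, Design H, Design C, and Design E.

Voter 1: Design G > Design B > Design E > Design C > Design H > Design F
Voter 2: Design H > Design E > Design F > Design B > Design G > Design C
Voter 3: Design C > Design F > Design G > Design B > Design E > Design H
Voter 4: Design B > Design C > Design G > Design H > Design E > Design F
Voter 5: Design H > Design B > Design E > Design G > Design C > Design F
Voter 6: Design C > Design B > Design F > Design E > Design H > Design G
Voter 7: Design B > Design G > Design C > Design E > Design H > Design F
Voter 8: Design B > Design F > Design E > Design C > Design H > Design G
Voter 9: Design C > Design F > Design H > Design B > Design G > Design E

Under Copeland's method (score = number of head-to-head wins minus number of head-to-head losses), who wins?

Pairwise results:
  Design B vs Design G: Design B wins 7–2.
  Design B vs Design F: Design B wins 6–3.
  Design B vs Design H: Design B wins 6–3.
  Design B vs Design C: Design B wins 6–3.
  Design B vs Design E: Design B wins 8–1.
  Design G vs Design F: Design F wins 5–4.
  Design G vs Design H: Design H wins 5–4.
  Design G vs Design C: Design C wins 5–4.
  Design G vs Design E: Design G wins 5–4.
  Design F vs Design H: Design H wins 5–4.
  Design F vs Design C: Design C wins 7–2.
  Design F vs Design E: Design E wins 5–4.
  Design H vs Design C: Design C wins 7–2.
  Design H vs Design E: Design E wins 5–4.
  Design C vs Design E: Design C wins 5–4.
Copeland scores (wins − losses):
  Design B: 5 − 0 = 5
  Design G: 1 − 4 = -3
  Design F: 1 − 4 = -3
  Design H: 2 − 3 = -1
  Design C: 4 − 1 = 3
  Design E: 2 − 3 = -1
Design B has the best Copeland score.

Design B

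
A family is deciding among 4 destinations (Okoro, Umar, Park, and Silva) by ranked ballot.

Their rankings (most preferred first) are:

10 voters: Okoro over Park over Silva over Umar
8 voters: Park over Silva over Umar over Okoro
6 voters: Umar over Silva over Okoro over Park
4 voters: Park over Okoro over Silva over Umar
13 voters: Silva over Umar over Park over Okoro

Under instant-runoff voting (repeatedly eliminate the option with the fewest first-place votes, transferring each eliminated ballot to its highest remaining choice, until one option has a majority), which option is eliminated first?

Umar

Round 1: Silva 13, Park 12, Okoro 10, Umar 6. Umar has the fewest and is eliminated.
Round 2: Silva 19, Park 12, Okoro 10. Okoro has the fewest and is eliminated.
Round 3: Park 22, Silva 19. Park has a majority.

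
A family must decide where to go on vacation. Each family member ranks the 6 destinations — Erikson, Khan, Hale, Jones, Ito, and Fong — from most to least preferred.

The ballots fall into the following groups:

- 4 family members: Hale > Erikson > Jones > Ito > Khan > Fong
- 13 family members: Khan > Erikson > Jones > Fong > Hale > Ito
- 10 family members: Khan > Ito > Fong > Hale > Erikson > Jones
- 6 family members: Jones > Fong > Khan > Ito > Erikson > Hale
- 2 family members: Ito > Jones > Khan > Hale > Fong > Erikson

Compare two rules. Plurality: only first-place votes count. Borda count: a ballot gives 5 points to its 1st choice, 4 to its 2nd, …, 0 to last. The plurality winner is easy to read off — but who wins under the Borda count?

Khan

Plurality first-place counts: Erikson 0, Khan 23, Hale 4, Jones 6, Ito 2, Fong 0 → Khan.
Borda totals: Erikson 84, Khan 143, Hale 57, Jones 89, Ito 70, Fong 82 → Khan.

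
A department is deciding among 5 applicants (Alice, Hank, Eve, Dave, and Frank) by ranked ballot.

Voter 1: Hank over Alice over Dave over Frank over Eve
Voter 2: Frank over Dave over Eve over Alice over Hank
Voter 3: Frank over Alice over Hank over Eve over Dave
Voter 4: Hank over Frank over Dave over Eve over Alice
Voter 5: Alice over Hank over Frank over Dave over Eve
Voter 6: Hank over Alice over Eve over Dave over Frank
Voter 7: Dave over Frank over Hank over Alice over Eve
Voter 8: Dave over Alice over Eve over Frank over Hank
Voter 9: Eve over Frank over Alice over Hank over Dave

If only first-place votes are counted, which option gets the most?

First-place vote totals:
  Alice: 1
  Hank: 3
  Eve: 1
  Dave: 2
  Frank: 2
Hank has the most first-place votes.

Hank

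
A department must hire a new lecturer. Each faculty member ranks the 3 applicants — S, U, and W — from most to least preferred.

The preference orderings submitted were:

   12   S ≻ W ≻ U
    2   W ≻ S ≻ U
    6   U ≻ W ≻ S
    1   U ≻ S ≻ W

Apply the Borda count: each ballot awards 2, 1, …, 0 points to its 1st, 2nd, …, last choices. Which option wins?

Borda scores:
  S: 12·2 + 2·1 + 6·0 + 1 = 27
  U: 12·0 + 2·0 + 6·2 + 2 = 14
  W: 12·1 + 2·2 + 6·1 + 0 = 22
S has the highest total.

S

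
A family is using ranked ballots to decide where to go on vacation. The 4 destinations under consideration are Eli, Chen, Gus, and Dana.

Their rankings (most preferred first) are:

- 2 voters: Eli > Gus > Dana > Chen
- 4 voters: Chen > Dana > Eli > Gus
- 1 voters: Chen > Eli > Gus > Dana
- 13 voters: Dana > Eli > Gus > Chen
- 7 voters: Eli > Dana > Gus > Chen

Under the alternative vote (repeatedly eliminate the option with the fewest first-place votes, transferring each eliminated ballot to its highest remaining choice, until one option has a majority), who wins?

Dana

Round 1: Dana 13, Eli 9, Chen 5, Gus 0. Gus has the fewest and is eliminated.
Round 2: Dana 13, Eli 9, Chen 5. Chen has the fewest and is eliminated.
Round 3: Dana 17, Eli 10. Dana has a majority.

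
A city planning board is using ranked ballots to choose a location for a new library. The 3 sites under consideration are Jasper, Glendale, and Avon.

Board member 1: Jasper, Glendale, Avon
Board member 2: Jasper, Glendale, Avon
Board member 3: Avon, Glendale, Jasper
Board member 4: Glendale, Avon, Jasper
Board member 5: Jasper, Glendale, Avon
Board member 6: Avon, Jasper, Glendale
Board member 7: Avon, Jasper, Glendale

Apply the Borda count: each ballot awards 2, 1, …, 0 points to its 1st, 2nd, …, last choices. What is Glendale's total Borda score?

6

Borda scores:
  Jasper: 2 + 2 + 0 + 0 + 2 + 1 + 1 = 8
  Glendale: 1 + 1 + 1 + 2 + 1 + 0 + 0 = 6
  Avon: 0 + 0 + 2 + 1 + 0 + 2 + 2 = 7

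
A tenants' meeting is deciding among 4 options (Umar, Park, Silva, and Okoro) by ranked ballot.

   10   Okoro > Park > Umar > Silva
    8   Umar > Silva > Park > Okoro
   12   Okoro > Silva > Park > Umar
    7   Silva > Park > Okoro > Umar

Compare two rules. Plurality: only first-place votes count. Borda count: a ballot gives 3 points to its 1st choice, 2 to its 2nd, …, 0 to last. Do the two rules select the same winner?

Yes

Plurality first-place counts: Umar 8, Park 0, Silva 7, Okoro 22 → Okoro.
Borda totals: Umar 34, Park 54, Silva 61, Okoro 73 → Okoro.
The two rules agree on Okoro.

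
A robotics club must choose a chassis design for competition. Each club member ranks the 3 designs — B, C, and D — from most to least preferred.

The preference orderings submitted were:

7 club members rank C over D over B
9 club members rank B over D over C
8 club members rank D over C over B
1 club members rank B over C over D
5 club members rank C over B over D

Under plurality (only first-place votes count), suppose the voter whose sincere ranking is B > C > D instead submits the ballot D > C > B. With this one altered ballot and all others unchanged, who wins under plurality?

First-place totals with the altered ballot: B 9, C 12, D 9.
The winner is unchanged: still C.

C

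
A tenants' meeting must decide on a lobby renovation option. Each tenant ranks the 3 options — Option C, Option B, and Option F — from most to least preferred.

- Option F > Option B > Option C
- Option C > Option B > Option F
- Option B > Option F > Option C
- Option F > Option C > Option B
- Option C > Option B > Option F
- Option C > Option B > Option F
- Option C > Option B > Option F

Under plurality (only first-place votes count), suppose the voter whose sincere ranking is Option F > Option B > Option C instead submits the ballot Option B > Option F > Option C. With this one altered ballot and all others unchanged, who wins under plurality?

First-place totals with the altered ballot: Option C 4, Option B 2, Option F 1.
The winner is unchanged: still Option C.

Option C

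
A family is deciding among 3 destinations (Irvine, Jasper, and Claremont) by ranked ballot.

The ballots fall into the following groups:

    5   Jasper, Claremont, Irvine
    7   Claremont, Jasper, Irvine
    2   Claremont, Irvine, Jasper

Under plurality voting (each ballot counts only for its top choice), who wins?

Claremont

First-place vote totals:
  Irvine: 0
  Jasper: 5
  Claremont: 9
Claremont has the most first-place votes.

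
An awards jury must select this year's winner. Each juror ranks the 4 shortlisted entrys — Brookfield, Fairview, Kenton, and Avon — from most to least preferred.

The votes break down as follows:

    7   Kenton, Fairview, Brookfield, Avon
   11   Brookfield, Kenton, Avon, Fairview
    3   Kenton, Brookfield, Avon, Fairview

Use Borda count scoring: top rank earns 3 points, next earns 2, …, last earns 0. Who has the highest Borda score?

Kenton

Borda scores:
  Brookfield: 7·1 + 11·3 + 3·2 = 46
  Fairview: 7·2 + 11·0 + 3·0 = 14
  Kenton: 7·3 + 11·2 + 3·3 = 52
  Avon: 7·0 + 11·1 + 3·1 = 14
Kenton has the highest total.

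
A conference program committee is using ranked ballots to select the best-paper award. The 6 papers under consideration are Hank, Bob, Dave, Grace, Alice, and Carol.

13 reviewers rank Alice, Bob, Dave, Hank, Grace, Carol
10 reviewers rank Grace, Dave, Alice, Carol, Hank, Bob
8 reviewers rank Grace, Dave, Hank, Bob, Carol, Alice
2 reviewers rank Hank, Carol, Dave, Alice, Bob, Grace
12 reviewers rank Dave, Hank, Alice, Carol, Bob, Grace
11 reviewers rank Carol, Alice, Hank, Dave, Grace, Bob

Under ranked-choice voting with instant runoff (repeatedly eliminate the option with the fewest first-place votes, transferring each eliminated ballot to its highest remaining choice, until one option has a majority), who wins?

Alice

Round 1: Grace 18, Alice 13, Dave 12, Carol 11, Hank 2, Bob 0. Bob has the fewest and is eliminated.
Round 2: Grace 18, Alice 13, Dave 12, Carol 11, Hank 2. Hank has the fewest and is eliminated.
Round 3: Grace 18, Alice 13, Carol 13, Dave 12. Dave has the fewest and is eliminated.
Round 4: Alice 25, Grace 18, Carol 13. Carol has the fewest and is eliminated.
Round 5: Alice 38, Grace 18. Alice has a majority.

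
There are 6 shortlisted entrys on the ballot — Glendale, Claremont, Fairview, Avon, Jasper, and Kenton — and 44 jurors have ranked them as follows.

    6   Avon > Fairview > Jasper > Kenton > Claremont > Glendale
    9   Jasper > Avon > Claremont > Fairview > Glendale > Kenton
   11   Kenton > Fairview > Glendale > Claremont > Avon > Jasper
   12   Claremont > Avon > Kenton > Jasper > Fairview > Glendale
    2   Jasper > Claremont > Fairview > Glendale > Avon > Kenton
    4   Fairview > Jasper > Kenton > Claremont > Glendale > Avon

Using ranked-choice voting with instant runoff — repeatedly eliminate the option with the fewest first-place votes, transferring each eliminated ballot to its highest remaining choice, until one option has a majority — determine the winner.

Claremont

Round 1: Claremont 12, Jasper 11, Kenton 11, Avon 6, Fairview 4, Glendale 0. Glendale has the fewest and is eliminated.
Round 2: Claremont 12, Jasper 11, Kenton 11, Avon 6, Fairview 4. Fairview has the fewest and is eliminated.
Round 3: Jasper 15, Claremont 12, Kenton 11, Avon 6. Avon has the fewest and is eliminated.
Round 4: Jasper 21, Claremont 12, Kenton 11. Kenton has the fewest and is eliminated.
Round 5: Claremont 23, Jasper 21. Claremont has a majority.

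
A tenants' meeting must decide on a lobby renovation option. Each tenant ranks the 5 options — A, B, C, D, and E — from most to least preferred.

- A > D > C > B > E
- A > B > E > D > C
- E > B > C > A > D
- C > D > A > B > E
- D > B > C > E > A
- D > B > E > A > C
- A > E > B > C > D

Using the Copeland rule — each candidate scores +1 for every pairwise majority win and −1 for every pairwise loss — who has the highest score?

A

Pairwise results:
  A vs B: A wins 4–3.
  A vs C: A wins 4–3.
  A vs D: A wins 4–3.
  A vs E: A wins 4–3.
  B vs C: B wins 5–2.
  B vs D: D wins 4–3.
  B vs E: B wins 5–2.
  C vs D: D wins 4–3.
  C vs E: E wins 4–3.
  D vs E: D wins 4–3.
Copeland scores (wins − losses):
  A: 4 − 0 = 4
  B: 2 − 2 = 0
  C: 0 − 4 = -4
  D: 3 − 1 = 2
  E: 1 − 3 = -2
A has the best Copeland score.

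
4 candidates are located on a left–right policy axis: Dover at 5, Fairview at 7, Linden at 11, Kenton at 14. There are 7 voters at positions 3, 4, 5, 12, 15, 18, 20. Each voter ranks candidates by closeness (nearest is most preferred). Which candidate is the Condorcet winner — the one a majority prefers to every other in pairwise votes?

With single-peaked preferences on a line, the Condorcet winner is the candidate closest to the median voter.
The median voter (position 12) is closest to Linden at 11.
Check: Linden vs Dover — voters closer to Linden: 4 of 7.

Linden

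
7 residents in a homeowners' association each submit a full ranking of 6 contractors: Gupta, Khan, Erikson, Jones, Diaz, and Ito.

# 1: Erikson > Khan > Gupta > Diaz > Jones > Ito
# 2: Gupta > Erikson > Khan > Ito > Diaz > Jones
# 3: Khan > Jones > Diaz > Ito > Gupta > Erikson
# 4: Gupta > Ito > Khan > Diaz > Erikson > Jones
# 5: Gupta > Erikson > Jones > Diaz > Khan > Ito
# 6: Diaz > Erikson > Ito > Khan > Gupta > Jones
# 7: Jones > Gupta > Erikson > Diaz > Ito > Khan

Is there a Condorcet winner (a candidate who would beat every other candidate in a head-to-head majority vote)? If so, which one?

Gupta

Head-to-head results (7 voters total):
Gupta vs Khan: Gupta wins 4–3.
Gupta vs Erikson: Gupta wins 5–2.
Gupta vs Jones: Gupta wins 5–2.
Gupta vs Diaz: Gupta wins 5–2.
Gupta vs Ito: Gupta wins 5–2.
Khan vs Erikson: Erikson wins 5–2.
Khan vs Jones: Khan wins 5–2.
Khan vs Diaz: Khan wins 4–3.
Khan vs Ito: Khan wins 4–3.
Erikson vs Jones: Erikson wins 5–2.
Erikson vs Diaz: Erikson wins 4–3.
Erikson vs Ito: Erikson wins 5–2.
Jones vs Diaz: Diaz wins 4–3.
Jones vs Ito: Jones wins 4–3.
Diaz vs Ito: Diaz wins 5–2.
Gupta beats each rival — Khan (4–3), Erikson (5–2), Jones (5–2), Diaz (5–2), Ito (5–2) — so Gupta is the Condorcet winner.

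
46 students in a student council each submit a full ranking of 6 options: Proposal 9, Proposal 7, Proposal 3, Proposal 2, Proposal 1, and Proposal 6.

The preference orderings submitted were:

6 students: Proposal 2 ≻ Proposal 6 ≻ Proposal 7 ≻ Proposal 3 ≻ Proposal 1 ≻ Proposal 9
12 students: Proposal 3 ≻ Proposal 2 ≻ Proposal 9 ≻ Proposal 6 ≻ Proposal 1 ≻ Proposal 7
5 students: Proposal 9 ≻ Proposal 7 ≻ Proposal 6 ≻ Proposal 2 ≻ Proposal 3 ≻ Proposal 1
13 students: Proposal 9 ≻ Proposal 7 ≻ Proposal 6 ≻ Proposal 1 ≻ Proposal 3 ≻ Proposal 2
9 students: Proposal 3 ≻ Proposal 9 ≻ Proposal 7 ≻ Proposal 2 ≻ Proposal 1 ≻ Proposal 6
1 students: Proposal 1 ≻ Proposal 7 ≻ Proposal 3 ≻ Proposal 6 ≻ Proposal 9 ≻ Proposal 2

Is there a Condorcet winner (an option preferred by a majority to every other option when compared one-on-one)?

No

Head-to-head results (46 voters total):
Proposal 9 vs Proposal 7: Proposal 9 wins 39–7.
Proposal 9 vs Proposal 3: Proposal 3 wins 28–18.
Proposal 9 vs Proposal 2: Proposal 9 wins 28–18.
Proposal 9 vs Proposal 1: Proposal 9 wins 39–7.
Proposal 9 vs Proposal 6: Proposal 9 wins 39–7.
Proposal 7 vs Proposal 3: Proposal 7 wins 25–21.
Proposal 7 vs Proposal 2: Proposal 7 wins 28–18.
Proposal 7 vs Proposal 1: Proposal 7 wins 33–13.
Proposal 7 vs Proposal 6: Proposal 7 wins 28–18.
Proposal 3 vs Proposal 2: Proposal 3 wins 35–11.
Proposal 3 vs Proposal 1: Proposal 3 wins 32–14.
Proposal 3 vs Proposal 6: Proposal 6 wins 24–22.
Proposal 2 vs Proposal 1: Proposal 2 wins 32–14.
Proposal 2 vs Proposal 6: Proposal 2 wins 27–19.
Proposal 1 vs Proposal 6: Proposal 6 wins 36–10.
No candidate beats all others: Proposal 9 beats Proposal 7 beats Proposal 3 beats Proposal 9, a majority cycle.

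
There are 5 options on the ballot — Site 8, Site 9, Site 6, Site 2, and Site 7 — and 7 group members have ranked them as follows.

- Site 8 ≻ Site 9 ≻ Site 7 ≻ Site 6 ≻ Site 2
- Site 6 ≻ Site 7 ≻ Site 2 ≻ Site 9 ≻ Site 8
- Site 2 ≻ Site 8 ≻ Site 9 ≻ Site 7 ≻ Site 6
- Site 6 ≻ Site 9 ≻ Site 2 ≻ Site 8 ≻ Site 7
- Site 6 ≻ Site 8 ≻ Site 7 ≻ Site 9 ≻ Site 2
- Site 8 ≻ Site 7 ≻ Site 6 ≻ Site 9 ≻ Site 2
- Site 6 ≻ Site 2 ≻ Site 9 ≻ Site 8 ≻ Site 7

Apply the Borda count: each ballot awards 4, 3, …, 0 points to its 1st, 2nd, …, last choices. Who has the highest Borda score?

Borda scores:
  Site 8: 4 + 0 + 3 + 1 + 3 + 4 + 1 = 16
  Site 9: 3 + 1 + 2 + 3 + 1 + 1 + 2 = 13
  Site 6: 1 + 4 + 0 + 4 + 4 + 2 + 4 = 19
  Site 2: 0 + 2 + 4 + 2 + 0 + 0 + 3 = 11
  Site 7: 2 + 3 + 1 + 0 + 2 + 3 + 0 = 11
Site 6 has the highest total.

Site 6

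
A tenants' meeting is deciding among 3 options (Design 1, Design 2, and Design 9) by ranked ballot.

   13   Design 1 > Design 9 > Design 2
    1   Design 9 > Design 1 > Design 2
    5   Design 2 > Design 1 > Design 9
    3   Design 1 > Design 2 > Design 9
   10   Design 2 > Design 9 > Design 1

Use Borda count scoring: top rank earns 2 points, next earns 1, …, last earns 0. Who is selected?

Borda scores:
  Design 1: 13·2 + 1 + 5·1 + 3·2 + 10·0 = 38
  Design 2: 13·0 + 0 + 5·2 + 3·1 + 10·2 = 33
  Design 9: 13·1 + 2 + 5·0 + 3·0 + 10·1 = 25
Design 1 has the highest total.

Design 1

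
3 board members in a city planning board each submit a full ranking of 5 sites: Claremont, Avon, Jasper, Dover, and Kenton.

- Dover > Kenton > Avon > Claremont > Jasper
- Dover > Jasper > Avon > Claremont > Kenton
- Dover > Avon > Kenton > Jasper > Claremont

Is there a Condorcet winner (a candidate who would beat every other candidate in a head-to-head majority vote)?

Yes

Head-to-head results (3 voters total):
Claremont vs Avon: Avon wins 3–0.
Claremont vs Jasper: Jasper wins 2–1.
Claremont vs Dover: Dover wins 3–0.
Claremont vs Kenton: Kenton wins 2–1.
Avon vs Jasper: Avon wins 2–1.
Avon vs Dover: Dover wins 3–0.
Avon vs Kenton: Avon wins 2–1.
Jasper vs Dover: Dover wins 3–0.
Jasper vs Kenton: Kenton wins 2–1.
Dover vs Kenton: Dover wins 3–0.
Dover beats each rival — Claremont (3–0), Avon (3–0), Jasper (3–0), Kenton (3–0) — so Dover is the Condorcet winner.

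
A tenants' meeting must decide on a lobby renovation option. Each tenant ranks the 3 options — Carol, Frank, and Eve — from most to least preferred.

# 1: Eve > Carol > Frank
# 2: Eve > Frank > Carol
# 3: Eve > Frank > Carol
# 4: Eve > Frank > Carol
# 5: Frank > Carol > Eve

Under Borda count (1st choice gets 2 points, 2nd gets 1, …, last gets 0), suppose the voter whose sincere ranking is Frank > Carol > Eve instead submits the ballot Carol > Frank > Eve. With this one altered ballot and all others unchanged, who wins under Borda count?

Eve

Borda totals with the altered ballot: Carol 3, Frank 4, Eve 8.
The winner is unchanged: still Eve.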